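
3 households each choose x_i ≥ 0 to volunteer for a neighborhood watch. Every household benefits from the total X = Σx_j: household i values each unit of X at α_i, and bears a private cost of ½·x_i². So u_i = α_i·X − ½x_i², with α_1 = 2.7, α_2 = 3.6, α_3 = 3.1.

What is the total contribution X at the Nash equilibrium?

9.4

Household i's FOC: ∂u_i/∂x_i = α_i − x_i = 0, so x_i* = α_i.
NE contributions = (2.7, 3.6, 3.1); X = 9.4.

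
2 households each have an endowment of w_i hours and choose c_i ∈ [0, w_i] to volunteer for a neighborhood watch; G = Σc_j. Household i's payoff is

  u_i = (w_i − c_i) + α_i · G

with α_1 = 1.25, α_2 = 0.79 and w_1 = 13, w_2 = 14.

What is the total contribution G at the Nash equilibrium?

13

∂u_i/∂c_i = α_i − 1, so household i contributes w_i if α_i > 1, else 0.
α_i > 1 for i ∈ {1}; NE contributions (13, 0), G = 13.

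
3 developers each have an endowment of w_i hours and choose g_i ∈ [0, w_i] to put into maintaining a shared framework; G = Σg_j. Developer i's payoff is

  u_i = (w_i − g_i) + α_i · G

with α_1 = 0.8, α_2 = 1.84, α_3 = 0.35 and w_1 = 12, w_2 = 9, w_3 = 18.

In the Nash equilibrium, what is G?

∂u_i/∂g_i = α_i − 1, so developer i contributes w_i if α_i > 1, else 0.
α_i > 1 for i ∈ {2}; NE contributions (0, 9, 0), G = 9.

9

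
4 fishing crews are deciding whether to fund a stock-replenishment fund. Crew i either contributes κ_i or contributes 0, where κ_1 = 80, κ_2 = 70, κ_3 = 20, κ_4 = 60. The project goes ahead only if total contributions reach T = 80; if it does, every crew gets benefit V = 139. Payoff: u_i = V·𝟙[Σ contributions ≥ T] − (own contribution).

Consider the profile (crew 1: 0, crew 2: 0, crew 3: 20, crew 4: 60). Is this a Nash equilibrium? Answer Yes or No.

Yes

Total = 80 ≥ 80: provided.
Crew 1 (pledges 0, payoff 139): pledging 80 → total 160, payoff 59. No gain.
Crew 2 (pledges 0, payoff 139): pledging 70 → total 150, payoff 69. No gain.
Crew 3 (pledges 20, payoff 119): dropping to 0 → total 60, payoff 0. No gain.
Crew 4 (pledges 60, payoff 79): dropping to 0 → total 20, payoff 0. No gain.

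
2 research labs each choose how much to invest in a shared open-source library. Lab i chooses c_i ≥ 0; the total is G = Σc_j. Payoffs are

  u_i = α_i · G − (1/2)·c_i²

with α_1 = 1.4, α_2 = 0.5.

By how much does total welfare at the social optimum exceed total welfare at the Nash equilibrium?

Lab i's FOC: ∂u_i/∂c_i = α_i − c_i = 0, so c_i* = α_i.
NE contributions = (1.4, 0.5); G = 1.9.
W^NE = (Σα)·G − ½Σα_i² = 1.9² − ½·2.21 = 2.505.
Planner sets c_i = Σα_j = 1.9 for every i, so G^SO = 2·1.9 = 3.8.
W^SO = (Σα)·G^SO − ½·2·(Σα)² = (2/2)·1.9² = 3.61.
Deadweight loss = W^SO − W^NE = 1.105.

1.105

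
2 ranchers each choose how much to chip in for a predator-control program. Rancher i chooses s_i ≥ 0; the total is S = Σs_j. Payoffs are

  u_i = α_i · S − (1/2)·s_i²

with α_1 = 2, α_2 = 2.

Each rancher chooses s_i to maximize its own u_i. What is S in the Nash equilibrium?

4

Rancher i's FOC: ∂u_i/∂s_i = α_i − s_i = 0, so s_i* = α_i.
NE contributions = (2, 2); S = 4.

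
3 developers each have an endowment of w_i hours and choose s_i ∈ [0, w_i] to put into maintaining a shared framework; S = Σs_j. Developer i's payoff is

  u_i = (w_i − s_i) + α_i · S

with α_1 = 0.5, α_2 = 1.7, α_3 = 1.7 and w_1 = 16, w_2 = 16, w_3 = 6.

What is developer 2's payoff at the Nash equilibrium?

∂u_i/∂s_i = α_i − 1, so developer i contributes w_i if α_i > 1, else 0.
α_i > 1 for i ∈ {2, 3}; NE contributions (0, 16, 6), S = 22.
u_2 = (16 − 16) + 1.7·22 = 37.4.

37.4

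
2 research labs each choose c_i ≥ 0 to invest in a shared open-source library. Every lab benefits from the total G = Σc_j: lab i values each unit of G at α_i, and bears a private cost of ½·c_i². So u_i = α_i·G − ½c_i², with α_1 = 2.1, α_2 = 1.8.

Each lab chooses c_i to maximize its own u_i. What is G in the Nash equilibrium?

3.9

Lab i's FOC: ∂u_i/∂c_i = α_i − c_i = 0, so c_i* = α_i.
NE contributions = (2.1, 1.8); G = 3.9.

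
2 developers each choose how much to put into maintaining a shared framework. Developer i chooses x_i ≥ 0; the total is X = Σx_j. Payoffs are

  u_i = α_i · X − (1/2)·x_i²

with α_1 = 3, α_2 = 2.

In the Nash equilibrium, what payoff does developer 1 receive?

Developer i's FOC: ∂u_i/∂x_i = α_i − x_i = 0, so x_i* = α_i.
NE contributions = (3, 2); X = 5.
u_1 = α_1·X − ½·(x_1)² = 3·5 − ½·3² = 10.5.

10.5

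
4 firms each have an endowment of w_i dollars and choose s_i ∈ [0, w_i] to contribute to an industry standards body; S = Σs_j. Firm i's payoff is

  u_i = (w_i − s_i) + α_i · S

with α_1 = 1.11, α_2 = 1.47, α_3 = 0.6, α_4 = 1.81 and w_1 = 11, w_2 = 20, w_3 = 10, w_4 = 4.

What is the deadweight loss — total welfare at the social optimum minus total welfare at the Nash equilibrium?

∂u_i/∂s_i = α_i − 1, so firm i contributes w_i if α_i > 1, else 0.
α_i > 1 for i ∈ {1, 2, 4}; NE contributions (11, 20, 0, 4), S = 35.
W^NE = Σw_i − S^NE + (Σα_i)·S^NE = 45 + 3.99·35 = 184.65.
Planner: ∂(Σu_j)/∂s_i = Σα_j − 1 = 3.99 > 0, so everyone contributes w_i; S^SO = 45, W^SO = 45 + 3.99·45 = 224.55.
Deadweight loss = 39.9.

39.9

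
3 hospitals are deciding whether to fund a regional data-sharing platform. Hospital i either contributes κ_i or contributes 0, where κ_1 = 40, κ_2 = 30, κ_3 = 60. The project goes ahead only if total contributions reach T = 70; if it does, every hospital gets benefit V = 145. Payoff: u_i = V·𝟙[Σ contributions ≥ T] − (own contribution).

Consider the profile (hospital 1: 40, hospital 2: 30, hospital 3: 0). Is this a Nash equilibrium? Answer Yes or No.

Yes

Total = 70 ≥ 70: provided.
Hospital 1 (pledges 40, payoff 105): dropping to 0 → total 30, payoff 0. No gain.
Hospital 2 (pledges 30, payoff 115): dropping to 0 → total 40, payoff 0. No gain.
Hospital 3 (pledges 0, payoff 145): pledging 60 → total 130, payoff 85. No gain.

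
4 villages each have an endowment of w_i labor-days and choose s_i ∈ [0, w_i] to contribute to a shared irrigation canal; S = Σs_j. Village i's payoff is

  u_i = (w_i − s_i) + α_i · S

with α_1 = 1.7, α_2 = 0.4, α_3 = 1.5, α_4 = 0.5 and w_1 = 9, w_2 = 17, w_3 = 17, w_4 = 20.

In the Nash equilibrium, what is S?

26

∂u_i/∂s_i = α_i − 1, so village i contributes w_i if α_i > 1, else 0.
α_i > 1 for i ∈ {1, 3}; NE contributions (9, 0, 17, 0), S = 26.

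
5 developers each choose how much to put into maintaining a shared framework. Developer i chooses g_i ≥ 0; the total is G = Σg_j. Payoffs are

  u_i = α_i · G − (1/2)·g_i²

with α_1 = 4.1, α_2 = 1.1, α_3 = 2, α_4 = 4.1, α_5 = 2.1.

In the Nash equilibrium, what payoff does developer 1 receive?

46.535

Developer i's FOC: ∂u_i/∂g_i = α_i − g_i = 0, so g_i* = α_i.
NE contributions = (4.1, 1.1, 2, 4.1, 2.1); G = 13.4.
u_1 = α_1·G − ½·(g_1)² = 4.1·13.4 − ½·4.1² = 46.535.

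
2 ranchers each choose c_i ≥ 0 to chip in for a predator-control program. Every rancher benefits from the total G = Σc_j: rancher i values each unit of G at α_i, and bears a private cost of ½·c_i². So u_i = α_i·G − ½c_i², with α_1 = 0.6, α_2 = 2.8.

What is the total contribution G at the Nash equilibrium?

3.4

Rancher i's FOC: ∂u_i/∂c_i = α_i − c_i = 0, so c_i* = α_i.
NE contributions = (0.6, 2.8); G = 3.4.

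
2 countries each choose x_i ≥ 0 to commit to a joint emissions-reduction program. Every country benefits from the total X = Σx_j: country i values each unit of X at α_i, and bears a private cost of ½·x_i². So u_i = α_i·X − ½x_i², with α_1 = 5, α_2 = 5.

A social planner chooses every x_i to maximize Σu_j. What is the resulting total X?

20

Planner FOC: ∂(Σu_j)/∂x_i = (Σα_j) − x_i = 0, so x_i^SO = Σα_j = 10 for every i; X^SO = 20.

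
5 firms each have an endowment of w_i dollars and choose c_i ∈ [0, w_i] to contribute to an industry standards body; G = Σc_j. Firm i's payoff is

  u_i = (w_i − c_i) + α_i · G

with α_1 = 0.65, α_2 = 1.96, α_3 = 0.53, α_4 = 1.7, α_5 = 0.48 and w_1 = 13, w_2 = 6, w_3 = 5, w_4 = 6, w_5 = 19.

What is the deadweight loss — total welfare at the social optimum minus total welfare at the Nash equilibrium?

∂u_i/∂c_i = α_i − 1, so firm i contributes w_i if α_i > 1, else 0.
α_i > 1 for i ∈ {2, 4}; NE contributions (0, 6, 0, 6, 0), G = 12.
W^NE = Σw_i − G^NE + (Σα_i)·G^NE = 49 + 4.32·12 = 100.84.
Planner: ∂(Σu_j)/∂c_i = Σα_j − 1 = 4.32 > 0, so everyone contributes w_i; G^SO = 49, W^SO = 49 + 4.32·49 = 260.68.
Deadweight loss = 159.84.

159.84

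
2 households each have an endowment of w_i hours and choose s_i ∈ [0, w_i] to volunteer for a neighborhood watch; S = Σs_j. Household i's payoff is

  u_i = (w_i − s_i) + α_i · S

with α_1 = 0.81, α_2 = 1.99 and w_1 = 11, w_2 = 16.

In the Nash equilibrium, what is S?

∂u_i/∂s_i = α_i − 1, so household i contributes w_i if α_i > 1, else 0.
α_i > 1 for i ∈ {2}; NE contributions (0, 16), S = 16.

16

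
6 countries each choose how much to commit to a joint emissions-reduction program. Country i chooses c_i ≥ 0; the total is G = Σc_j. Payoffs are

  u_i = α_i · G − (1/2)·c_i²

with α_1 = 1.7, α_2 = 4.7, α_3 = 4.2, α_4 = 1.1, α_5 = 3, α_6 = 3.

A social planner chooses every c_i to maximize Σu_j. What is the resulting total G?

Planner FOC: ∂(Σu_j)/∂c_i = (Σα_j) − c_i = 0, so c_i^SO = Σα_j = 17.7 for every i; G^SO = 106.2.

106.2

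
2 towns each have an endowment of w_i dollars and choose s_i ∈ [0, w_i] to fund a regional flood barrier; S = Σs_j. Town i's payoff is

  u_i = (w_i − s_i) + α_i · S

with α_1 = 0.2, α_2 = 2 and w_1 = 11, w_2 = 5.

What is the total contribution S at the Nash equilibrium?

5

∂u_i/∂s_i = α_i − 1, so town i contributes w_i if α_i > 1, else 0.
α_i > 1 for i ∈ {2}; NE contributions (0, 5), S = 5.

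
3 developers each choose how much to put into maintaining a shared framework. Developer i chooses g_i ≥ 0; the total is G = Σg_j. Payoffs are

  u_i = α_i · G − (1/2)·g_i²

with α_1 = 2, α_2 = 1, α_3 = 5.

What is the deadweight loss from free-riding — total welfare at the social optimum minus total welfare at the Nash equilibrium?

47

Developer i's FOC: ∂u_i/∂g_i = α_i − g_i = 0, so g_i* = α_i.
NE contributions = (2, 1, 5); G = 8.
W^NE = (Σα)·G − ½Σα_i² = 8² − ½·30 = 49.
Planner sets g_i = Σα_j = 8 for every i, so G^SO = 3·8 = 24.
W^SO = (Σα)·G^SO − ½·3·(Σα)² = (3/2)·8² = 96.
Deadweight loss = W^SO − W^NE = 47.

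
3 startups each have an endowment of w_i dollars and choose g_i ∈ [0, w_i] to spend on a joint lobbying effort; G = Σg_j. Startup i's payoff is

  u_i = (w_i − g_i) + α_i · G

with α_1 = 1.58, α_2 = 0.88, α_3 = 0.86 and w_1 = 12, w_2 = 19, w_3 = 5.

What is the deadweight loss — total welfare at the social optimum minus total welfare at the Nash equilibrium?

55.68

∂u_i/∂g_i = α_i − 1, so startup i contributes w_i if α_i > 1, else 0.
α_i > 1 for i ∈ {1}; NE contributions (12, 0, 0), G = 12.
W^NE = Σw_i − G^NE + (Σα_i)·G^NE = 36 + 2.32·12 = 63.84.
Planner: ∂(Σu_j)/∂g_i = Σα_j − 1 = 2.32 > 0, so everyone contributes w_i; G^SO = 36, W^SO = 36 + 2.32·36 = 119.52.
Deadweight loss = 55.68.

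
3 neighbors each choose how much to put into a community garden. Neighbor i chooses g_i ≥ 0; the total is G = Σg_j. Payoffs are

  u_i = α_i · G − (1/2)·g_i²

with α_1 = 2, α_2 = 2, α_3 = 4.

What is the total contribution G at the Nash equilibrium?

Neighbor i's FOC: ∂u_i/∂g_i = α_i − g_i = 0, so g_i* = α_i.
NE contributions = (2, 2, 4); G = 8.

8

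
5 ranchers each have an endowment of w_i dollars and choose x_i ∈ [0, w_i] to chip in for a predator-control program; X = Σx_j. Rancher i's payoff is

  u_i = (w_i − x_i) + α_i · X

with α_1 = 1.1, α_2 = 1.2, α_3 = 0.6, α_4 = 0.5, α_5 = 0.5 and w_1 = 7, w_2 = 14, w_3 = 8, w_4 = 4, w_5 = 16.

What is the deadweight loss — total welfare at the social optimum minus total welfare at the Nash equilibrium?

∂u_i/∂x_i = α_i − 1, so rancher i contributes w_i if α_i > 1, else 0.
α_i > 1 for i ∈ {1, 2}; NE contributions (7, 14, 0, 0, 0), X = 21.
W^NE = Σw_i − X^NE + (Σα_i)·X^NE = 49 + 2.9·21 = 109.9.
Planner: ∂(Σu_j)/∂x_i = Σα_j − 1 = 2.9 > 0, so everyone contributes w_i; X^SO = 49, W^SO = 49 + 2.9·49 = 191.1.
Deadweight loss = 81.2.

81.2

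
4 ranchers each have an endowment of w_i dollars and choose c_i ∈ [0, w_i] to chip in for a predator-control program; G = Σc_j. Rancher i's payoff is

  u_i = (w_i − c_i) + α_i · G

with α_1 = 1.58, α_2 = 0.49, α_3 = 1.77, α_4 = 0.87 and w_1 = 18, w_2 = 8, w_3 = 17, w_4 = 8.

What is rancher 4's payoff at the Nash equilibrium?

38.45

∂u_i/∂c_i = α_i − 1, so rancher i contributes w_i if α_i > 1, else 0.
α_i > 1 for i ∈ {1, 3}; NE contributions (18, 0, 17, 0), G = 35.
u_4 = (8 − 0) + 0.87·35 = 38.45.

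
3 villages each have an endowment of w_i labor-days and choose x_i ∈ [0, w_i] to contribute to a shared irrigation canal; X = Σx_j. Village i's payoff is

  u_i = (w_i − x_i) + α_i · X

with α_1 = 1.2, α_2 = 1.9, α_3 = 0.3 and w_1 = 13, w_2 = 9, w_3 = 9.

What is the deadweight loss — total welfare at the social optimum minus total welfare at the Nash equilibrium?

∂u_i/∂x_i = α_i − 1, so village i contributes w_i if α_i > 1, else 0.
α_i > 1 for i ∈ {1, 2}; NE contributions (13, 9, 0), X = 22.
W^NE = Σw_i − X^NE + (Σα_i)·X^NE = 31 + 2.4·22 = 83.8.
Planner: ∂(Σu_j)/∂x_i = Σα_j − 1 = 2.4 > 0, so everyone contributes w_i; X^SO = 31, W^SO = 31 + 2.4·31 = 105.4.
Deadweight loss = 21.6.

21.6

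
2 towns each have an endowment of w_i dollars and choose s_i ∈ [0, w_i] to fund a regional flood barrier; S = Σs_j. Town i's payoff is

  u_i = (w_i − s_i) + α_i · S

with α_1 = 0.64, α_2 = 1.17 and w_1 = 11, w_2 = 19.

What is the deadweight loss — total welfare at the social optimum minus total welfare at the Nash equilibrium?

8.91

∂u_i/∂s_i = α_i − 1, so town i contributes w_i if α_i > 1, else 0.
α_i > 1 for i ∈ {2}; NE contributions (0, 19), S = 19.
W^NE = Σw_i − S^NE + (Σα_i)·S^NE = 30 + 0.81·19 = 45.39.
Planner: ∂(Σu_j)/∂s_i = Σα_j − 1 = 0.81 > 0, so everyone contributes w_i; S^SO = 30, W^SO = 30 + 0.81·30 = 54.3.
Deadweight loss = 8.91.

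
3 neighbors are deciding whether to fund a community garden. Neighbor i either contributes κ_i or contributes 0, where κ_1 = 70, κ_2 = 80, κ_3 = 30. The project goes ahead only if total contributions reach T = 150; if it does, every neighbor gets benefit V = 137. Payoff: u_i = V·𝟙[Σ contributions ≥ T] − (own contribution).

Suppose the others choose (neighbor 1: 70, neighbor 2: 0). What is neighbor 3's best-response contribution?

Others' total = 70. Even contributing 30 gives 100 < 150: no benefit either way.
Best response: 0.

0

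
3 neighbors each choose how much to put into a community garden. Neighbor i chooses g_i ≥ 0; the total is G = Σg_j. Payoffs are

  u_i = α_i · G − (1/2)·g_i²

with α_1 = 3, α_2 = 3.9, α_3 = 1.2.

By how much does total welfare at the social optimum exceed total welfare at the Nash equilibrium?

45.63

Neighbor i's FOC: ∂u_i/∂g_i = α_i − g_i = 0, so g_i* = α_i.
NE contributions = (3, 3.9, 1.2); G = 8.1.
W^NE = (Σα)·G − ½Σα_i² = 8.1² − ½·25.65 = 52.785.
Planner sets g_i = Σα_j = 8.1 for every i, so G^SO = 3·8.1 = 24.3.
W^SO = (Σα)·G^SO − ½·3·(Σα)² = (3/2)·8.1² = 98.415.
Deadweight loss = W^SO − W^NE = 45.63.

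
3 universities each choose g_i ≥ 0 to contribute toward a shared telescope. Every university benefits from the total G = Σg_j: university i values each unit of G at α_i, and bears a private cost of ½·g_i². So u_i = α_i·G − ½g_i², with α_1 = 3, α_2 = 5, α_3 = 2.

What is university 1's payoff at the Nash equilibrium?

25.5

University i's FOC: ∂u_i/∂g_i = α_i − g_i = 0, so g_i* = α_i.
NE contributions = (3, 5, 2); G = 10.
u_1 = α_1·G − ½·(g_1)² = 3·10 − ½·3² = 25.5.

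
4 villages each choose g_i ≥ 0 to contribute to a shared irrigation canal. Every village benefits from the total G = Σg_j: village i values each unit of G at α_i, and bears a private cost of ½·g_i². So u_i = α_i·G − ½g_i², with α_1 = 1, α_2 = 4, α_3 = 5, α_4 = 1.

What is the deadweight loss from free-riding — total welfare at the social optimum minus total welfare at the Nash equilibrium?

142.5

Village i's FOC: ∂u_i/∂g_i = α_i − g_i = 0, so g_i* = α_i.
NE contributions = (1, 4, 5, 1); G = 11.
W^NE = (Σα)·G − ½Σα_i² = 11² − ½·43 = 99.5.
Planner sets g_i = Σα_j = 11 for every i, so G^SO = 4·11 = 44.
W^SO = (Σα)·G^SO − ½·4·(Σα)² = (4/2)·11² = 242.
Deadweight loss = W^SO − W^NE = 142.5.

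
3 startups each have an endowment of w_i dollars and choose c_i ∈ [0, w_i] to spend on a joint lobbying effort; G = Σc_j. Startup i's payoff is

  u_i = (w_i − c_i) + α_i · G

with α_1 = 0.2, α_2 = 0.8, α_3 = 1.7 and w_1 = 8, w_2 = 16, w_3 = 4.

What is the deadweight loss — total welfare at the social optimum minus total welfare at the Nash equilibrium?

40.8

∂u_i/∂c_i = α_i − 1, so startup i contributes w_i if α_i > 1, else 0.
α_i > 1 for i ∈ {3}; NE contributions (0, 0, 4), G = 4.
W^NE = Σw_i − G^NE + (Σα_i)·G^NE = 28 + 1.7·4 = 34.8.
Planner: ∂(Σu_j)/∂c_i = Σα_j − 1 = 1.7 > 0, so everyone contributes w_i; G^SO = 28, W^SO = 28 + 1.7·28 = 75.6.
Deadweight loss = 40.8.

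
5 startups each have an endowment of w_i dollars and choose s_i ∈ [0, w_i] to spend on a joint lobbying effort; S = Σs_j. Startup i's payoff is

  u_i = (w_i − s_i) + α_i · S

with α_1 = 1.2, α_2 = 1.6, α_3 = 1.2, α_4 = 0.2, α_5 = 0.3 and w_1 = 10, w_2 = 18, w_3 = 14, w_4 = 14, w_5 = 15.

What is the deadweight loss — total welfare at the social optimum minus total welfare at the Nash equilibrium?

∂u_i/∂s_i = α_i − 1, so startup i contributes w_i if α_i > 1, else 0.
α_i > 1 for i ∈ {1, 2, 3}; NE contributions (10, 18, 14, 0, 0), S = 42.
W^NE = Σw_i − S^NE + (Σα_i)·S^NE = 71 + 3.5·42 = 218.
Planner: ∂(Σu_j)/∂s_i = Σα_j − 1 = 3.5 > 0, so everyone contributes w_i; S^SO = 71, W^SO = 71 + 3.5·71 = 319.5.
Deadweight loss = 101.5.

101.5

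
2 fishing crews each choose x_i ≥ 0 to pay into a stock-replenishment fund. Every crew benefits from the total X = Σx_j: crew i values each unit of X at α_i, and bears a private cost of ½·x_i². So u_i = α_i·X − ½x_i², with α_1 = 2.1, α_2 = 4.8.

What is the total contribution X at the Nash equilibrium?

Crew i's FOC: ∂u_i/∂x_i = α_i − x_i = 0, so x_i* = α_i.
NE contributions = (2.1, 4.8); X = 6.9.

6.9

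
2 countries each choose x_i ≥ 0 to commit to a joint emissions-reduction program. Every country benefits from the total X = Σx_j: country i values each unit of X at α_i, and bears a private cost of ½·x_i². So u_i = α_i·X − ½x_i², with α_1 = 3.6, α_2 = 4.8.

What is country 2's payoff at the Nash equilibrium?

Country i's FOC: ∂u_i/∂x_i = α_i − x_i = 0, so x_i* = α_i.
NE contributions = (3.6, 4.8); X = 8.4.
u_2 = α_2·X − ½·(x_2)² = 4.8·8.4 − ½·4.8² = 28.8.

28.8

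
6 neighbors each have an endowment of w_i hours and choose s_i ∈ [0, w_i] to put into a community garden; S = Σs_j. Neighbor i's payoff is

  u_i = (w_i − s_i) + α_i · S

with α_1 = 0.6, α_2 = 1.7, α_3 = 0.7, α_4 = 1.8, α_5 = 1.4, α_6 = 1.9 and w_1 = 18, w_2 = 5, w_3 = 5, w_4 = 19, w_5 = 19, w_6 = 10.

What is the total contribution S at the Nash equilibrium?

∂u_i/∂s_i = α_i − 1, so neighbor i contributes w_i if α_i > 1, else 0.
α_i > 1 for i ∈ {2, 4, 5, 6}; NE contributions (0, 5, 0, 19, 19, 10), S = 53.

53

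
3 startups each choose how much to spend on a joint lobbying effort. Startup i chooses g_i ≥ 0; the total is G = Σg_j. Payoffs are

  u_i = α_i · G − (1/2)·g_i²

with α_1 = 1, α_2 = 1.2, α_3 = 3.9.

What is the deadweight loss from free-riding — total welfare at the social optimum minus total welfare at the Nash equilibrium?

Startup i's FOC: ∂u_i/∂g_i = α_i − g_i = 0, so g_i* = α_i.
NE contributions = (1, 1.2, 3.9); G = 6.1.
W^NE = (Σα)·G − ½Σα_i² = 6.1² − ½·17.65 = 28.385.
Planner sets g_i = Σα_j = 6.1 for every i, so G^SO = 3·6.1 = 18.3.
W^SO = (Σα)·G^SO − ½·3·(Σα)² = (3/2)·6.1² = 55.815.
Deadweight loss = W^SO − W^NE = 27.43.

27.43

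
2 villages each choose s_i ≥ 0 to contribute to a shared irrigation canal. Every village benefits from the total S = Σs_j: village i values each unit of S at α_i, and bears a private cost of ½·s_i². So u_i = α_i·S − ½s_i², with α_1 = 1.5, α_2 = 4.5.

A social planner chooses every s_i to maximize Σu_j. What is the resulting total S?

Planner FOC: ∂(Σu_j)/∂s_i = (Σα_j) − s_i = 0, so s_i^SO = Σα_j = 6 for every i; S^SO = 12.

12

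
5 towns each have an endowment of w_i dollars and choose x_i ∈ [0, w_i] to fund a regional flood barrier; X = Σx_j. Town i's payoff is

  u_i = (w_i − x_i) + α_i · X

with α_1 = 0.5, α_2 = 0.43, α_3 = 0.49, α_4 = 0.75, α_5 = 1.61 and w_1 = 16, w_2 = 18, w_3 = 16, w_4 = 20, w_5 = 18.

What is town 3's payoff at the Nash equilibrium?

∂u_i/∂x_i = α_i − 1, so town i contributes w_i if α_i > 1, else 0.
α_i > 1 for i ∈ {5}; NE contributions (0, 0, 0, 0, 18), X = 18.
u_3 = (16 − 0) + 0.49·18 = 24.82.

24.82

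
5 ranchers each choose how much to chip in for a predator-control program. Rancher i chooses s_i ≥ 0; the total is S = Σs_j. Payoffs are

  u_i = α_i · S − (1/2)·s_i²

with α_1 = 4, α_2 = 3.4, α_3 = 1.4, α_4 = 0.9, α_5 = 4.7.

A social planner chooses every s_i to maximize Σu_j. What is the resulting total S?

Planner FOC: ∂(Σu_j)/∂s_i = (Σα_j) − s_i = 0, so s_i^SO = Σα_j = 14.4 for every i; S^SO = 72.

72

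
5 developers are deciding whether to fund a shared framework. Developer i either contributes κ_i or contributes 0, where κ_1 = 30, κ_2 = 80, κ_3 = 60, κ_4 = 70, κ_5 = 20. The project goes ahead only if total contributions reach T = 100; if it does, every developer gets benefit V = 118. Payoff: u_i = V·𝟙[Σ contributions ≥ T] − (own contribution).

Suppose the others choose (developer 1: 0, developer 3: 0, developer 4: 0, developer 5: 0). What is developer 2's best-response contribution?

0

Others' total = 0. Even contributing 80 gives 80 < 100: no benefit either way.
Best response: 0.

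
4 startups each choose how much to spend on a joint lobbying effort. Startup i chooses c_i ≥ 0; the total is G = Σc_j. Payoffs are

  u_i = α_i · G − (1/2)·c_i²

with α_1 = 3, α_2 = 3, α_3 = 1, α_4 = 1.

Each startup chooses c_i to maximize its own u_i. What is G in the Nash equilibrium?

Startup i's FOC: ∂u_i/∂c_i = α_i − c_i = 0, so c_i* = α_i.
NE contributions = (3, 3, 1, 1); G = 8.

8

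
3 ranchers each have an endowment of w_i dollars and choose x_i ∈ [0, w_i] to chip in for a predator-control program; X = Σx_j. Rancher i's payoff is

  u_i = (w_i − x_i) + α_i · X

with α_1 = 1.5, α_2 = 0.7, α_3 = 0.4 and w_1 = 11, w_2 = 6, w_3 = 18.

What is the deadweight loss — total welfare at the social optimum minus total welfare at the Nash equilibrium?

∂u_i/∂x_i = α_i − 1, so rancher i contributes w_i if α_i > 1, else 0.
α_i > 1 for i ∈ {1}; NE contributions (11, 0, 0), X = 11.
W^NE = Σw_i − X^NE + (Σα_i)·X^NE = 35 + 1.6·11 = 52.6.
Planner: ∂(Σu_j)/∂x_i = Σα_j − 1 = 1.6 > 0, so everyone contributes w_i; X^SO = 35, W^SO = 35 + 1.6·35 = 91.
Deadweight loss = 38.4.

38.4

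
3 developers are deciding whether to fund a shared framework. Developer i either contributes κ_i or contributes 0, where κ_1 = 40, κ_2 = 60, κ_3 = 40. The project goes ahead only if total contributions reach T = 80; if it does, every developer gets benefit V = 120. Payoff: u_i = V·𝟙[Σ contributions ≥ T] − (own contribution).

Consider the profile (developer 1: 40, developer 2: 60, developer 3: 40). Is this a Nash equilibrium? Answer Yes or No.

No

Total = 140 ≥ 80: provided.
Developer 1 (pledges 40, payoff 80): dropping to 0 → total 100, payoff 120. Profitable deviation.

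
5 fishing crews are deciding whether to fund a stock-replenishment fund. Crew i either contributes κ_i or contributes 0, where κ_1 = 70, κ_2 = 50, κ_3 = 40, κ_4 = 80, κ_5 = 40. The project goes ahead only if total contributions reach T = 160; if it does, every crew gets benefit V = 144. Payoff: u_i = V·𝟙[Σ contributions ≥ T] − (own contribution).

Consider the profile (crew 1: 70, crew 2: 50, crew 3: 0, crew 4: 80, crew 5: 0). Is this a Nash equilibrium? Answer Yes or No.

Total = 200 ≥ 160: provided.
Crew 1 (pledges 70, payoff 74): dropping to 0 → total 130, payoff 0. No gain.
Crew 2 (pledges 50, payoff 94): dropping to 0 → total 150, payoff 0. No gain.
Crew 3 (pledges 0, payoff 144): pledging 40 → total 240, payoff 104. No gain.
Crew 4 (pledges 80, payoff 64): dropping to 0 → total 120, payoff 0. No gain.
Crew 5 (pledges 0, payoff 144): pledging 40 → total 240, payoff 104. No gain.

Yes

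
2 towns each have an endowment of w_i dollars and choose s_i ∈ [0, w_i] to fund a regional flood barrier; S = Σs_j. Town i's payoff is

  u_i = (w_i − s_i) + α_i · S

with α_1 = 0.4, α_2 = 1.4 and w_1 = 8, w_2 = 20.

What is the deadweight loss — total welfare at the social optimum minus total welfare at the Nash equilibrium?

6.4

∂u_i/∂s_i = α_i − 1, so town i contributes w_i if α_i > 1, else 0.
α_i > 1 for i ∈ {2}; NE contributions (0, 20), S = 20.
W^NE = Σw_i − S^NE + (Σα_i)·S^NE = 28 + 0.8·20 = 44.
Planner: ∂(Σu_j)/∂s_i = Σα_j − 1 = 0.8 > 0, so everyone contributes w_i; S^SO = 28, W^SO = 28 + 0.8·28 = 50.4.
Deadweight loss = 6.4.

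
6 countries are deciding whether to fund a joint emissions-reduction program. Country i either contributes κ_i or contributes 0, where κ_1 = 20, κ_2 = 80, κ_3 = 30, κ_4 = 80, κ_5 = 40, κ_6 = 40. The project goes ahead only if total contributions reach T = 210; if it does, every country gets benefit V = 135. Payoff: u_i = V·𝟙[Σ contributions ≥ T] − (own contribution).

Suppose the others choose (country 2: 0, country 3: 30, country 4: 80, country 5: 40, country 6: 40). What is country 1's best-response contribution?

Others' total = 190. Contributing 20 brings total to 210 ≥ 210: gain V − κ_1 = 115.
Best response: 20.

20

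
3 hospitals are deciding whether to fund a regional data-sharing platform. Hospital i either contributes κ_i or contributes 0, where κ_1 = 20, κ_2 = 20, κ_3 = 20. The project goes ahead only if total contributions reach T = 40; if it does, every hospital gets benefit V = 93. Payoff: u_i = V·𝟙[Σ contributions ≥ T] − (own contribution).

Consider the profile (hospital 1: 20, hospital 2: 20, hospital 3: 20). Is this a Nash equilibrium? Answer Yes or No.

No

Total = 60 ≥ 40: provided.
Hospital 1 (pledges 20, payoff 73): dropping to 0 → total 40, payoff 93. Profitable deviation.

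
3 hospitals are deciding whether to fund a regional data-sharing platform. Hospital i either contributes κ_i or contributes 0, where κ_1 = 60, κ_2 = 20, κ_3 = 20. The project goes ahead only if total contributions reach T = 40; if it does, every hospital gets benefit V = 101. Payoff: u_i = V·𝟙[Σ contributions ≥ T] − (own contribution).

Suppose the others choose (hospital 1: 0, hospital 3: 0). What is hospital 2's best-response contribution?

0

Others' total = 0. Even contributing 20 gives 20 < 40: no benefit either way.
Best response: 0.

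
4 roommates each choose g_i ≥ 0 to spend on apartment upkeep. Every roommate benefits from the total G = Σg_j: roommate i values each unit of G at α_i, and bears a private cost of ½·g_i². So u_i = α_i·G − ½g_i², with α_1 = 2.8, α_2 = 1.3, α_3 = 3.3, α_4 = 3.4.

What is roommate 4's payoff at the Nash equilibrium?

Roommate i's FOC: ∂u_i/∂g_i = α_i − g_i = 0, so g_i* = α_i.
NE contributions = (2.8, 1.3, 3.3, 3.4); G = 10.8.
u_4 = α_4·G − ½·(g_4)² = 3.4·10.8 − ½·3.4² = 30.94.

30.94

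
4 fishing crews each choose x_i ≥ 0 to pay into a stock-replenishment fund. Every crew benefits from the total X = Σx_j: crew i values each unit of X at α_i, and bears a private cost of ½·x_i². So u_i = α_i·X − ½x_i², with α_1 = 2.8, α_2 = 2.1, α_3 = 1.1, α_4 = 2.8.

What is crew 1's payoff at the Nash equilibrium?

20.72

Crew i's FOC: ∂u_i/∂x_i = α_i − x_i = 0, so x_i* = α_i.
NE contributions = (2.8, 2.1, 1.1, 2.8); X = 8.8.
u_1 = α_1·X − ½·(x_1)² = 2.8·8.8 − ½·2.8² = 20.72.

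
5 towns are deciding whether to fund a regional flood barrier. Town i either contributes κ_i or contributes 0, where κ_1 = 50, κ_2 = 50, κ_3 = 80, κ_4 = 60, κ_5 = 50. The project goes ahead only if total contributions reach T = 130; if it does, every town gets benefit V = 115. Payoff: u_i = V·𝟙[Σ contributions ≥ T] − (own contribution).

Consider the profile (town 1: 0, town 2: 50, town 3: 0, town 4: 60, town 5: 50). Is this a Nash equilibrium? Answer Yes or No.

Total = 160 ≥ 130: provided.
Town 1 (pledges 0, payoff 115): pledging 50 → total 210, payoff 65. No gain.
Town 2 (pledges 50, payoff 65): dropping to 0 → total 110, payoff 0. No gain.
Town 3 (pledges 0, payoff 115): pledging 80 → total 240, payoff 35. No gain.
Town 4 (pledges 60, payoff 55): dropping to 0 → total 100, payoff 0. No gain.
Town 5 (pledges 50, payoff 65): dropping to 0 → total 110, payoff 0. No gain.

Yes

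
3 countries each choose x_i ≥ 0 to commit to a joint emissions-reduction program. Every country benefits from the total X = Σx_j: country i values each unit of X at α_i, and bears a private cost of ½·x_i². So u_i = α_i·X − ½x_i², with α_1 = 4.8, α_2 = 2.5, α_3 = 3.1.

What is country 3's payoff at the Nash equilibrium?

27.435

Country i's FOC: ∂u_i/∂x_i = α_i − x_i = 0, so x_i* = α_i.
NE contributions = (4.8, 2.5, 3.1); X = 10.4.
u_3 = α_3·X − ½·(x_3)² = 3.1·10.4 − ½·3.1² = 27.435.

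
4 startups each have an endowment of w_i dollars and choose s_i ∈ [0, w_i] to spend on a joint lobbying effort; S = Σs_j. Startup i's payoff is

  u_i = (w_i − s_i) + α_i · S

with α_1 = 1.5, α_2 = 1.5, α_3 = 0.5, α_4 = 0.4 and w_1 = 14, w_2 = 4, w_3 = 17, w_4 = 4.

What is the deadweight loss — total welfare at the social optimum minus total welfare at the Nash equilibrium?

∂u_i/∂s_i = α_i − 1, so startup i contributes w_i if α_i > 1, else 0.
α_i > 1 for i ∈ {1, 2}; NE contributions (14, 4, 0, 0), S = 18.
W^NE = Σw_i − S^NE + (Σα_i)·S^NE = 39 + 2.9·18 = 91.2.
Planner: ∂(Σu_j)/∂s_i = Σα_j − 1 = 2.9 > 0, so everyone contributes w_i; S^SO = 39, W^SO = 39 + 2.9·39 = 152.1.
Deadweight loss = 60.9.

60.9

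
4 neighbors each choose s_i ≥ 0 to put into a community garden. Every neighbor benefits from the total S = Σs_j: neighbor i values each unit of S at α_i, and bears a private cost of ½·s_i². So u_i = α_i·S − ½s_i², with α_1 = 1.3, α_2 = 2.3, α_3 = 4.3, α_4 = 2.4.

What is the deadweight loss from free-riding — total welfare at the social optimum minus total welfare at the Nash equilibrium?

121.705

Neighbor i's FOC: ∂u_i/∂s_i = α_i − s_i = 0, so s_i* = α_i.
NE contributions = (1.3, 2.3, 4.3, 2.4); S = 10.3.
W^NE = (Σα)·S − ½Σα_i² = 10.3² − ½·31.23 = 90.475.
Planner sets s_i = Σα_j = 10.3 for every i, so S^SO = 4·10.3 = 41.2.
W^SO = (Σα)·S^SO − ½·4·(Σα)² = (4/2)·10.3² = 212.18.
Deadweight loss = W^SO − W^NE = 121.705.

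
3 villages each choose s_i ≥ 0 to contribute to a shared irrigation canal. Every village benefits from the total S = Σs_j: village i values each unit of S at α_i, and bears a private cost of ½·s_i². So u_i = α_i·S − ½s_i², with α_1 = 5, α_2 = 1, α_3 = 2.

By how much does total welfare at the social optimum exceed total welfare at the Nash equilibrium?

Village i's FOC: ∂u_i/∂s_i = α_i − s_i = 0, so s_i* = α_i.
NE contributions = (5, 1, 2); S = 8.
W^NE = (Σα)·S − ½Σα_i² = 8² − ½·30 = 49.
Planner sets s_i = Σα_j = 8 for every i, so S^SO = 3·8 = 24.
W^SO = (Σα)·S^SO − ½·3·(Σα)² = (3/2)·8² = 96.
Deadweight loss = W^SO − W^NE = 47.

47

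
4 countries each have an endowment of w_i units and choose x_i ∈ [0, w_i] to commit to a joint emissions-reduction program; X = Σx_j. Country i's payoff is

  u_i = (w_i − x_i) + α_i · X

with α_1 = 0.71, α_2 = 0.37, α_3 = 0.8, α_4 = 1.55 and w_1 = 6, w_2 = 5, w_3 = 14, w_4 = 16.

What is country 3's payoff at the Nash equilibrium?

26.8

∂u_i/∂x_i = α_i − 1, so country i contributes w_i if α_i > 1, else 0.
α_i > 1 for i ∈ {4}; NE contributions (0, 0, 0, 16), X = 16.
u_3 = (14 − 0) + 0.8·16 = 26.8.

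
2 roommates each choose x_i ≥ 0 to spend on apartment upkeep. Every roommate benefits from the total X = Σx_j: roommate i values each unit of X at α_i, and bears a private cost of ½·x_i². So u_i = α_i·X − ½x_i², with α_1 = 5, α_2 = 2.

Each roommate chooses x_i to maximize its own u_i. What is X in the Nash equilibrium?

Roommate i's FOC: ∂u_i/∂x_i = α_i − x_i = 0, so x_i* = α_i.
NE contributions = (5, 2); X = 7.

7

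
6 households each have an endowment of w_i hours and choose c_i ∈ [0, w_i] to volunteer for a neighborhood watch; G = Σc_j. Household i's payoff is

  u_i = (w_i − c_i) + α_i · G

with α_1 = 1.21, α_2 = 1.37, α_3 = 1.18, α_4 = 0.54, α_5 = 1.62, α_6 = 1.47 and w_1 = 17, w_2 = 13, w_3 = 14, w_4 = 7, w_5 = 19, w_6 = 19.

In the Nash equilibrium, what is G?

82

∂u_i/∂c_i = α_i − 1, so household i contributes w_i if α_i > 1, else 0.
α_i > 1 for i ∈ {1, 2, 3, 5, 6}; NE contributions (17, 13, 14, 0, 19, 19), G = 82.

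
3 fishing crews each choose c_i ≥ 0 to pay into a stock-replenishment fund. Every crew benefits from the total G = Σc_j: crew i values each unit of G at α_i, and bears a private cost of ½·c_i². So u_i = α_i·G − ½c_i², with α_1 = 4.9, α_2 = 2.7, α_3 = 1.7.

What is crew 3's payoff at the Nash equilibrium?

Crew i's FOC: ∂u_i/∂c_i = α_i − c_i = 0, so c_i* = α_i.
NE contributions = (4.9, 2.7, 1.7); G = 9.3.
u_3 = α_3·G − ½·(c_3)² = 1.7·9.3 − ½·1.7² = 14.365.

14.365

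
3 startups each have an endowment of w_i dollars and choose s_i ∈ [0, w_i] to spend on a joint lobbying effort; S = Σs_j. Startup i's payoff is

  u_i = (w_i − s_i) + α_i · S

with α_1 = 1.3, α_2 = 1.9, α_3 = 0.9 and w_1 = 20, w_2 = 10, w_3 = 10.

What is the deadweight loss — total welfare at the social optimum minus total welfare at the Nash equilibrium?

31

∂u_i/∂s_i = α_i − 1, so startup i contributes w_i if α_i > 1, else 0.
α_i > 1 for i ∈ {1, 2}; NE contributions (20, 10, 0), S = 30.
W^NE = Σw_i − S^NE + (Σα_i)·S^NE = 40 + 3.1·30 = 133.
Planner: ∂(Σu_j)/∂s_i = Σα_j − 1 = 3.1 > 0, so everyone contributes w_i; S^SO = 40, W^SO = 40 + 3.1·40 = 164.
Deadweight loss = 31.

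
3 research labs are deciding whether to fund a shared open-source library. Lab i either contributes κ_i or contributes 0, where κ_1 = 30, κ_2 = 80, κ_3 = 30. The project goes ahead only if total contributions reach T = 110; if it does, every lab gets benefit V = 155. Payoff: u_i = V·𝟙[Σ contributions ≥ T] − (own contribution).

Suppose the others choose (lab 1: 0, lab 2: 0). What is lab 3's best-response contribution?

Others' total = 0. Even contributing 30 gives 30 < 110: no benefit either way.
Best response: 0.

0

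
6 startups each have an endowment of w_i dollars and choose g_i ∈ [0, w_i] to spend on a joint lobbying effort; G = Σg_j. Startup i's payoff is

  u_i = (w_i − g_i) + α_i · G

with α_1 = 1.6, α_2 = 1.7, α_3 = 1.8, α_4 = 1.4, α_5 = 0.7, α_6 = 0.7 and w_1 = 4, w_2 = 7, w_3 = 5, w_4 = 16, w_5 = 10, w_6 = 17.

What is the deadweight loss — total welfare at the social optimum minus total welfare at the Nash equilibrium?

∂u_i/∂g_i = α_i − 1, so startup i contributes w_i if α_i > 1, else 0.
α_i > 1 for i ∈ {1, 2, 3, 4}; NE contributions (4, 7, 5, 16, 0, 0), G = 32.
W^NE = Σw_i − G^NE + (Σα_i)·G^NE = 59 + 6.9·32 = 279.8.
Planner: ∂(Σu_j)/∂g_i = Σα_j − 1 = 6.9 > 0, so everyone contributes w_i; G^SO = 59, W^SO = 59 + 6.9·59 = 466.1.
Deadweight loss = 186.3.

186.3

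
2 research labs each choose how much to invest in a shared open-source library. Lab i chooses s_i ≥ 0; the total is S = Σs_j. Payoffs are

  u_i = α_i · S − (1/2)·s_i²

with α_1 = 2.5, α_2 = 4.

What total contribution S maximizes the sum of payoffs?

Planner FOC: ∂(Σu_j)/∂s_i = (Σα_j) − s_i = 0, so s_i^SO = Σα_j = 6.5 for every i; S^SO = 13.

13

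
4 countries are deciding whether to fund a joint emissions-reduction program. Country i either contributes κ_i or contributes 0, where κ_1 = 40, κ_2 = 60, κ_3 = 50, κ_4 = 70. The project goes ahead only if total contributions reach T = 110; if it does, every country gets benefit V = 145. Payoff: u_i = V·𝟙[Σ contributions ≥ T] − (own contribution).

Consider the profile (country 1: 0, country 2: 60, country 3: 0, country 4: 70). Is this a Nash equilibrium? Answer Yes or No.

Yes

Total = 130 ≥ 110: provided.
Country 1 (pledges 0, payoff 145): pledging 40 → total 170, payoff 105. No gain.
Country 2 (pledges 60, payoff 85): dropping to 0 → total 70, payoff 0. No gain.
Country 3 (pledges 0, payoff 145): pledging 50 → total 180, payoff 95. No gain.
Country 4 (pledges 70, payoff 75): dropping to 0 → total 60, payoff 0. No gain.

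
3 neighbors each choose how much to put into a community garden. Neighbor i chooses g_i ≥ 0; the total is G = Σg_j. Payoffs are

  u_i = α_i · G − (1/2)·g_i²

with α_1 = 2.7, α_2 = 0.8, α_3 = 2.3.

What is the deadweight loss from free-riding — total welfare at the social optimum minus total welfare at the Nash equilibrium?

Neighbor i's FOC: ∂u_i/∂g_i = α_i − g_i = 0, so g_i* = α_i.
NE contributions = (2.7, 0.8, 2.3); G = 5.8.
W^NE = (Σα)·G − ½Σα_i² = 5.8² − ½·13.22 = 27.03.
Planner sets g_i = Σα_j = 5.8 for every i, so G^SO = 3·5.8 = 17.4.
W^SO = (Σα)·G^SO − ½·3·(Σα)² = (3/2)·5.8² = 50.46.
Deadweight loss = W^SO − W^NE = 23.43.

23.43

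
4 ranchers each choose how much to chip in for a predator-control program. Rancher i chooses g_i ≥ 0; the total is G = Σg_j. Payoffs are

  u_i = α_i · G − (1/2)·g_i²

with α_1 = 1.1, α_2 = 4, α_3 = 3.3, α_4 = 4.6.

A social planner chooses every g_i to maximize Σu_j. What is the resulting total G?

52

Planner FOC: ∂(Σu_j)/∂g_i = (Σα_j) − g_i = 0, so g_i^SO = Σα_j = 13 for every i; G^SO = 52.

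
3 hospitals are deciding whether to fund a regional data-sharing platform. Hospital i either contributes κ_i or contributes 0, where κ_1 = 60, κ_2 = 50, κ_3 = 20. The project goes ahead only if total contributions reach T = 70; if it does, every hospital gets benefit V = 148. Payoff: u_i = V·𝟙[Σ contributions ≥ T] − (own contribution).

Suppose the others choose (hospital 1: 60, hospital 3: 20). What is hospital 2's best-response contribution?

0

Others' total = 80 ≥ 70; contributing adds cost 50 for no extra benefit.
Best response: 0.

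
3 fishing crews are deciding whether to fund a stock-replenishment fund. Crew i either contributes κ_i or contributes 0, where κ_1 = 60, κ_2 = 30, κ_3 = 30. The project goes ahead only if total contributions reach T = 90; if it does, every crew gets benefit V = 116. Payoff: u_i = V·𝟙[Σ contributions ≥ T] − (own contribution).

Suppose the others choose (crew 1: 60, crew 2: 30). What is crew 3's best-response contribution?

0

Others' total = 90 ≥ 90; contributing adds cost 30 for no extra benefit.
Best response: 0.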